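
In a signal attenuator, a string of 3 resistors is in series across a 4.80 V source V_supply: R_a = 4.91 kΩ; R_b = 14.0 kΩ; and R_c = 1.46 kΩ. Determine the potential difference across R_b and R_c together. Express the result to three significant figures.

Series total: ΣR = 4.91 + 14.0 + 1.46 = 20.37 kΩ.
R_{R_b..R_c} = 14.0 + 1.46 = 15.46 kΩ.
V = V_supply · R/ΣR = 4.80 × 0.7590 = 3.643 V.

V ≈ 3.64 V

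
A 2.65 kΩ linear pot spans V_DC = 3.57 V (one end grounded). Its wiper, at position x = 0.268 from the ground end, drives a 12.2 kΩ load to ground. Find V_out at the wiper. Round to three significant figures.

Split the track: R_lower = x·R_p = 0.7102 kΩ, R_upper = (1−x)·R_p = 1.940 kΩ.
R_L loads the lower segment: effective lower R = 0.6711 kΩ.
Loaded-divider output: V_out = 3.57 × 0.2570 = 0.9177 V.
(Unloaded: V_out = x·V_DC = 0.957 V.)

V_out ≈ 0.918 V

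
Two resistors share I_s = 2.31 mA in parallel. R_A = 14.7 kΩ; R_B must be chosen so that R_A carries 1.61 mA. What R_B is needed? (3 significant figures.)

R_B ≈ 33.8 kΩ

In a two-way split, I_A/I_s = R_B/(R_A + R_B).
With f = 0.6970, R_B = R_A · f/(1−f) = 14.7 × 2.300 = 33.81 kΩ.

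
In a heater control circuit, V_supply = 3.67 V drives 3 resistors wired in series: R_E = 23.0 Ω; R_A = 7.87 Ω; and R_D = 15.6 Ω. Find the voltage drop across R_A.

V ≈ 0.622 V

Total series resistance ΣR = 23.0 + 7.87 + 15.6 = 46.47 Ω.
V = V_supply · R/ΣR = 3.67 × 0.1694 = 0.6215 V.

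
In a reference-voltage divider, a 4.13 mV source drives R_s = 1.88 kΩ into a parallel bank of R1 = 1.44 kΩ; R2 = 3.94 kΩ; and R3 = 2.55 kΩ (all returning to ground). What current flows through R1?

I ≈ 0.815 µA

Combine the parallel branches: R_p = (1/1.44 + 1/3.94 + 1/2.55)⁻¹ = 0.7460 kΩ.
V_A by voltage divider: V_A = 4.13 × 0.7460/(1.88 + 0.7460) = 1.173 mV.
I(R1) = V_A / R1 = 1.173/1.44 = 0.8148 µA.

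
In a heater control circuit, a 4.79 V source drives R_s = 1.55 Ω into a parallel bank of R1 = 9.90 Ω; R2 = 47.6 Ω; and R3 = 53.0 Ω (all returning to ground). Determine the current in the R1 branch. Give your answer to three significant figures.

I ≈ 0.397 A

Equivalent of the parallel group: R_p = 7.098 Ω.
Node voltage V_A = V_CC · R_p/(R_s + R_p) = 4.79 × 0.8208 = 3.931 V.
Branch current I = V_A/R1 = 3.931/9.90 = 0.3971 A.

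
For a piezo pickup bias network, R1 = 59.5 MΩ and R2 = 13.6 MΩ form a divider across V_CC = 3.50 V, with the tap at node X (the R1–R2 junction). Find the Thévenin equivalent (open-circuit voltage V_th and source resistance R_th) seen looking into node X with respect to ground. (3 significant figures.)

Open-circuit (no load on X): V_th = V_CC · R2/(R1 + R2) = 3.50 × 13.6/(59.50 + 13.6) = 0.6512 V.
Looking into X with the source shorted: R_th = R1·R2/(R1+R2) = 59.50 × 13.6/73.10 = 11.07 MΩ.

V_th ≈ 0.651 V, R_th ≈ 11.1 MΩ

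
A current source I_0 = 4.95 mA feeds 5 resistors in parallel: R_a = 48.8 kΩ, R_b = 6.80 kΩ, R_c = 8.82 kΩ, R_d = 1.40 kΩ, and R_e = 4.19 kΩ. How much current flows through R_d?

I ≈ 2.87 mA

ΣG = 1/48.8 + 1/6.80 + 1/8.82 + 1/1.40 + 1/4.19 = 1.234.
R_d takes the fraction G_k/ΣG = 0.7143/1.234 = 0.5789, so I = 4.95 × 0.5789 = 2.866 mA.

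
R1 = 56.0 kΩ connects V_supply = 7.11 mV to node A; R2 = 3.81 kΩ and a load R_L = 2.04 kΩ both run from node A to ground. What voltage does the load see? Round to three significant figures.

The load sits in parallel with R2, giving an effective lower resistance R2' = R2·R_L/(R2+R_L) = 1.329 kΩ.
Now apply the divider: V_out = 7.11 × 0.02318 = 0.1648 mV.

V_out ≈ 0.165 mV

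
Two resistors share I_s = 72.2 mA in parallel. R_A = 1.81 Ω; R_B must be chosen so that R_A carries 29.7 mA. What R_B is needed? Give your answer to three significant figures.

R_B ≈ 1.26 Ω

The fraction through R_A equals R_B/(R_A+R_B).
29.7/72.2 = R_B/(R_A + R_B) → R_B = R_A · (0.4114)/(1 − 0.4114) = 1.81 × 0.6988 = 1.265 Ω.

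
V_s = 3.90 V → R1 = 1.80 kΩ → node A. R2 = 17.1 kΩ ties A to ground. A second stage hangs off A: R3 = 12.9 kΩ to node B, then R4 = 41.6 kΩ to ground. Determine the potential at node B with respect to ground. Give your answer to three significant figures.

The second stage (R3 + R4 = 54.50 kΩ) loads node A in parallel with R2.
Effective lower resistance at A: R2 ‖ 54.50 = 13.02 kΩ.
So V_A = 3.90 × 0.8785 = 3.426 V.
V_B = V_A × 0.7633 = 2.615 V.

V_B ≈ 2.62 V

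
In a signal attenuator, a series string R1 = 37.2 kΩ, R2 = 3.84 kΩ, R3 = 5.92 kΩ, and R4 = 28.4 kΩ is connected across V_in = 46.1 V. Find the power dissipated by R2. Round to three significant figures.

P ≈ 1.44 mW

ΣR = 75.36 kΩ → I = 46.1/75.36 = 0.6117 mA.
V(R2) = I·R = 2.349 V; P = V·I = 2.349 × 0.6117 = 1.437 mW.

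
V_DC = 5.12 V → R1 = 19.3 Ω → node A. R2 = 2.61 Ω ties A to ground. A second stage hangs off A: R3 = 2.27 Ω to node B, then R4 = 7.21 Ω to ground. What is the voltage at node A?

V_A ≈ 0.491 V

Looking into the second stage from A: R3 + R4 = 9.480 Ω appears in parallel with R2.
R2 ‖ (R3+R4) = 2.047 Ω.
First divider: V_A = V_DC · 2.047/(19.3 + 2.047) = 0.4909 V.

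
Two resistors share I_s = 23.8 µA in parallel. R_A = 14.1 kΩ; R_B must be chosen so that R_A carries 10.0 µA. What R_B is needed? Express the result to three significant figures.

R_B ≈ 10.2 kΩ

In a two-way split, I_A/I_s = R_B/(R_A + R_B).
10.0/23.8 = R_B/(R_A + R_B) → R_B = R_A · (0.4202)/(1 − 0.4202) = 14.1 × 0.7246 = 10.22 kΩ.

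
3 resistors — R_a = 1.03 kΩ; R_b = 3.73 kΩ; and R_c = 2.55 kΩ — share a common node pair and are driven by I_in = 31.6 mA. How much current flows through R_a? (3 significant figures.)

ΣG = 1/1.03 + 1/3.73 + 1/2.55 = 1.631.
By the current-divider rule, I = I_in · G_k/ΣG = 31.6 × 0.5952 = 18.81 mA.

I ≈ 18.8 mA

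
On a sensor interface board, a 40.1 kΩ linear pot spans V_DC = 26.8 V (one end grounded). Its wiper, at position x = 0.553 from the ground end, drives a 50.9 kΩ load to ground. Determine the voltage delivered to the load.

V_out ≈ 12.4 V

The pot divides into 17.92 kΩ above the wiper and 22.18 kΩ below.
(x·R_p) ‖ R_L = 15.45 kΩ.
Then V_out = V_DC · 15.45/(17.92 + 15.45) = 12.40 V.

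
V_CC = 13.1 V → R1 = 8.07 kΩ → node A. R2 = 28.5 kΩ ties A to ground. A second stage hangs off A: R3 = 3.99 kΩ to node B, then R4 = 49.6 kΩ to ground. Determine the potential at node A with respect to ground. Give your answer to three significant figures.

The second stage (R3 + R4 = 53.59 kΩ) loads node A in parallel with R2.
R2 ‖ (R3+R4) = 18.61 kΩ.
First divider: V_A = V_CC · 18.61/(8.07 + 18.61) = 9.137 V.

V_A ≈ 9.14 V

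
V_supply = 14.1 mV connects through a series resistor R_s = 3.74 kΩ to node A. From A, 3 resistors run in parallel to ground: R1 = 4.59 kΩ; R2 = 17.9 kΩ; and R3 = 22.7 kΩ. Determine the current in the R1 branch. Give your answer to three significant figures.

I ≈ 1.40 µA

Equivalent of the parallel group: R_p = 3.147 kΩ.
V_A by voltage divider: V_A = 14.1 × 3.147/(3.74 + 3.147) = 6.443 mV.
I(R1) = V_A / R1 = 6.443/4.59 = 1.404 µA.
(Equivalently: I_total = 2.047 µA, then current-divider fraction G_k/ΣG = 0.6856.)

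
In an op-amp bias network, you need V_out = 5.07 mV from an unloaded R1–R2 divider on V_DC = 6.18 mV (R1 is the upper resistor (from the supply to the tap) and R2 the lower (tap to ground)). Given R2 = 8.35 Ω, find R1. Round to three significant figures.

R1 ≈ 1.83 Ω

The divider ratio is R2/(R1+R2) = 5.07/6.18 = 0.8204.
R1 = R2·(1/k − 1) = 8.35 × 0.2189 = 1.828 Ω.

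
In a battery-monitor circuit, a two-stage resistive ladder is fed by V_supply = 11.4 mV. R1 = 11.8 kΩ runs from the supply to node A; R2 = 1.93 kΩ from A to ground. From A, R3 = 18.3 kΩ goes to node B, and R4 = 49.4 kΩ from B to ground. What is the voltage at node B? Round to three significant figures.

V_B ≈ 1.14 mV

Node A sees R2 in parallel with the series input of stage 2, R3 + R4 = 67.70 kΩ.
Effective lower resistance at A: R2 ‖ 67.70 = 1.877 kΩ.
So V_A = 11.4 × 0.1372 = 1.564 mV.
V_B = V_A × 0.7297 = 1.141 mV.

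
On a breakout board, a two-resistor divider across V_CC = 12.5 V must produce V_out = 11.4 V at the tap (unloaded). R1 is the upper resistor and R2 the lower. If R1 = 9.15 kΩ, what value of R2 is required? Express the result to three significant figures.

R2 ≈ 94.8 kΩ

V_out/V_CC = R2/(R1+R2) = 0.9120.
Rearranging, R2 = R1·k/(1−k) = 9.15 × 10.36 = 94.83 kΩ.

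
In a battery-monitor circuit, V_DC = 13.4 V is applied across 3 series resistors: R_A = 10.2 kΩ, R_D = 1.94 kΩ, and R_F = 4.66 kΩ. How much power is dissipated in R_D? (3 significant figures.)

P ≈ 1.23 mW

ΣR = 16.80 kΩ → I = 13.4/16.80 = 0.7976 mA.
V(R_D) = I·R = 1.547 V; P = V·I = 1.547 × 0.7976 = 1.234 mW.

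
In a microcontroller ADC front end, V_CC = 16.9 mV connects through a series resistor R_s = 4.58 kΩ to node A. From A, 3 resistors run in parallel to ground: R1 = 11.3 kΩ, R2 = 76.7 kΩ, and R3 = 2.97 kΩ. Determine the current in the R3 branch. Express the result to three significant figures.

Equivalent of the parallel group: R_p = 2.282 kΩ.
V_A = 16.9 × 2.282/6.862 = 5.620 mV.
I(R3) = V_A / R3 = 5.620/2.97 = 1.892 µA.

I ≈ 1.89 µA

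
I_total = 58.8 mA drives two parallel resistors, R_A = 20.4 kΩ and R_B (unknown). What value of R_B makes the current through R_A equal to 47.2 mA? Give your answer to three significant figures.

R_B ≈ 83.0 kΩ

The fraction through R_A equals R_B/(R_A+R_B).
With f = 0.8027, R_B = R_A · f/(1−f) = 20.4 × 4.069 = 83.01 kΩ.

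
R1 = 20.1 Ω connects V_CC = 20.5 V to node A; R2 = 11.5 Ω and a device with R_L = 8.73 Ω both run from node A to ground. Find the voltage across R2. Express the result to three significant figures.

The load sits in parallel with R2, giving an effective lower resistance R2' = R2·R_L/(R2+R_L) = 4.963 Ω.
Now apply the divider: V_out = 20.5 × 0.1980 = 4.059 V.

V_out ≈ 4.06 V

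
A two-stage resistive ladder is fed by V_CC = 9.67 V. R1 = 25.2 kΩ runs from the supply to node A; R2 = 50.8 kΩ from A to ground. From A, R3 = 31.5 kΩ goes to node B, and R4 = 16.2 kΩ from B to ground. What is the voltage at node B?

Looking into the second stage from A: R3 + R4 = 47.70 kΩ appears in parallel with R2.
R2 ‖ (R3+R4) = 24.60 kΩ.
First divider: V_A = V_CC · 24.60/(25.2 + 24.60) = 4.777 V.
Stage 2 is unloaded, so V_B = V_A · R4/(R3+R4) = 4.777 × 16.2/47.70 = 1.622 V.

V_B ≈ 1.62 V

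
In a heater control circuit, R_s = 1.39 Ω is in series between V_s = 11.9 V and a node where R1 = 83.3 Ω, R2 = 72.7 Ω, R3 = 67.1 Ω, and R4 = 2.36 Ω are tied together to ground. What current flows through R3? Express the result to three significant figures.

Equivalent of the parallel group: R_p = 2.153 Ω.
Node voltage V_A = V_s · R_p/(R_s + R_p) = 11.9 × 0.6077 = 7.232 V.
I(R3) = V_A / R3 = 7.232/67.1 = 0.1078 A.

I ≈ 0.108 A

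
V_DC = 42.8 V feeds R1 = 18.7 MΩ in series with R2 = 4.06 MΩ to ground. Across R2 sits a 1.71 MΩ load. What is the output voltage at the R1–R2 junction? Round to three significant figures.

The load sits in parallel with R2, giving an effective lower resistance R2' = R2·R_L/(R2+R_L) = 1.203 MΩ.
Now apply the divider: V_out = 42.8 × 0.06045 = 2.587 V.
(Unloaded it would be 7.63 V; the load pulls it down.)

V_out ≈ 2.59 V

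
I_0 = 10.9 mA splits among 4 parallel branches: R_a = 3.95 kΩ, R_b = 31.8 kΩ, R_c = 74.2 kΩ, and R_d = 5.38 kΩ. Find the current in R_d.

I ≈ 4.19 mA

Conductances: ΣG = 1/3.95 + 1/31.8 + 1/74.2 + 1/5.38 = 0.4840 (1/kΩ).
By the current-divider rule, I = I_0 · G_k/ΣG = 10.9 × 0.3841 = 4.186 mA.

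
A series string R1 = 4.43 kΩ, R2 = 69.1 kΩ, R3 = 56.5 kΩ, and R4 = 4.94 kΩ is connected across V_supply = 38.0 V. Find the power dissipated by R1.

P ≈ 0.351 mW

Series current I = V_supply/ΣR = 38.0/135.0 = 0.2815 mA.
V(R1) = I·R = 1.247 V; P = V·I = 1.247 × 0.2815 = 0.3512 mW.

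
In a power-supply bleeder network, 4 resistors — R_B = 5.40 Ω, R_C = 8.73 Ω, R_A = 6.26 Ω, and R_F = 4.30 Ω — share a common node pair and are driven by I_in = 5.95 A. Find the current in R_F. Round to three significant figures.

I ≈ 2.00 A

ΣG = 1/5.40 + 1/8.73 + 1/6.26 + 1/4.30 = 0.6920.
By the current-divider rule, I = I_in · G_k/ΣG = 5.95 × 0.3360 = 1.999 A.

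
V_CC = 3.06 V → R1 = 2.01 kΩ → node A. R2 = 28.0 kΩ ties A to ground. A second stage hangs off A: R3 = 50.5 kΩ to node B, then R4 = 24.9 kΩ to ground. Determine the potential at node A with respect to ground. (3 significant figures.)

V_A ≈ 2.79 V

Node A sees R2 in parallel with the series input of stage 2, R3 + R4 = 75.40 kΩ.
R2 ‖ (R3+R4) = 20.42 kΩ.
So V_A = 3.06 × 0.9104 = 2.786 V.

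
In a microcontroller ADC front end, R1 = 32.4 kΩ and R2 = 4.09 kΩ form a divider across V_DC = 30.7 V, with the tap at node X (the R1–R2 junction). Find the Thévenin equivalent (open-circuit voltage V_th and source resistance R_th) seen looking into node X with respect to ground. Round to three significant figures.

With X open, the divider is unloaded: V_th = 30.7 × 4.09/36.49 = 3.441 V.
With V_DC suppressed (replaced by a short), R_th = R1 ‖ R2 = (32.40 × 4.09)/(32.40 + 4.09) = 3.632 kΩ.

V_th ≈ 3.44 V, R_th ≈ 3.63 kΩ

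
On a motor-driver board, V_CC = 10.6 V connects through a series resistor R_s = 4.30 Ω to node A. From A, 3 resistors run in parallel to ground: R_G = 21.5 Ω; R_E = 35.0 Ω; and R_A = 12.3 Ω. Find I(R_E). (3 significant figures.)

I ≈ 0.181 A

Equivalent of the parallel group: R_p = 6.395 Ω.
V_A by voltage divider: V_A = 10.6 × 6.395/(4.30 + 6.395) = 6.338 V.
I(R_E) = V_A / R_E = 6.338/35.0 = 0.1811 A.
(Equivalently: I_total = 0.9912 A, then current-divider fraction G_k/ΣG = 0.1827.)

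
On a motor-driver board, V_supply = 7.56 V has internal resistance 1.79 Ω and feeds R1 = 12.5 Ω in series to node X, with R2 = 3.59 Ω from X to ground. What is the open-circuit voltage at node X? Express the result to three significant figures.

R1' = 1.79 + 12.5 = 14.29 Ω (source resistance + R1).
Open-circuit (no load on X): V_th = V_supply · R2/(R1' + R2) = 7.56 × 3.59/(14.29 + 3.59) = 1.518 V.

V_th ≈ 1.52 V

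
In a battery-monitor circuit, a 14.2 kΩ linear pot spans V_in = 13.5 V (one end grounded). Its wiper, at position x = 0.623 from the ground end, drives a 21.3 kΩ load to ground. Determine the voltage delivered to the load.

Split the track: R_lower = x·R_p = 8.847 kΩ, R_upper = (1−x)·R_p = 5.353 kΩ.
R_L loads the lower segment: effective lower R = 6.251 kΩ.
Then V_out = V_in · 6.251/(5.353 + 6.251) = 7.272 V.

V_out ≈ 7.27 V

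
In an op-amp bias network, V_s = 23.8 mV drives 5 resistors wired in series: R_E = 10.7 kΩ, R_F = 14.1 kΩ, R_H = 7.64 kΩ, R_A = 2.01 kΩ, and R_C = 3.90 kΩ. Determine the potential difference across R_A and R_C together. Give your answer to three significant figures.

Series total: ΣR = 10.7 + 14.1 + 7.64 + 2.01 + 3.90 = 38.35 kΩ.
R_{R_A..R_C} = 2.01 + 3.90 = 5.910 kΩ.
V = V_s · R/ΣR = 23.8 × 0.1541 = 3.668 mV.

V ≈ 3.67 mV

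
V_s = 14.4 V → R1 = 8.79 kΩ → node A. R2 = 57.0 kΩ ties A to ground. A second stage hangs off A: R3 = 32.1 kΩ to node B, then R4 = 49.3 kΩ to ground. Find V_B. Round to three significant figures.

Node A sees R2 in parallel with the series input of stage 2, R3 + R4 = 81.40 kΩ.
Effective lower resistance at A: R2 ‖ 81.40 = 33.52 kΩ.
V_A = 14.4 × 33.52/(8.79 + 33.52) = 11.41 V.
Then the unloaded second divider: V_B = V_A × R4/(R3+R4) = 11.41 × 0.6057 = 6.910 V.

V_B ≈ 6.91 V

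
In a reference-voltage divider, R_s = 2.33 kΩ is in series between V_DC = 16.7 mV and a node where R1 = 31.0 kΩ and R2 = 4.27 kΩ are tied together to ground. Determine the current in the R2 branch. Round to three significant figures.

Combine the parallel branches: R_p = (1/31.0 + 1/4.27)⁻¹ = 3.753 kΩ.
Node voltage V_A = V_DC · R_p/(R_s + R_p) = 16.7 × 0.6170 = 10.30 mV.
Branch current I = V_A/R2 = 10.30/4.27 = 2.413 µA.

I ≈ 2.41 µA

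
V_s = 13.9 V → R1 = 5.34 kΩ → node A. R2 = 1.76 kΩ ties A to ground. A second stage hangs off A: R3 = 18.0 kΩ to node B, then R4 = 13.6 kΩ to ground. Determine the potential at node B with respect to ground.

V_B ≈ 1.42 V

The second stage (R3 + R4 = 31.60 kΩ) loads node A in parallel with R2.
R2 ‖ (R3+R4) = 1.667 kΩ.
So V_A = 13.9 × 0.2379 = 3.307 V.
V_B = V_A × 0.4304 = 1.423 V.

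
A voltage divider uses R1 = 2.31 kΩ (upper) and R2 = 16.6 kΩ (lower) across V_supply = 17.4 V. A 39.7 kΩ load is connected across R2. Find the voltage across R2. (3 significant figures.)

V_out ≈ 14.5 V

First combine the lower leg with the load: R2 ‖ R_L = 11.71 kΩ.
Then V_out = V_supply · R2'/(R1 + R2') = 17.4 × 11.71/14.02 = 14.53 V.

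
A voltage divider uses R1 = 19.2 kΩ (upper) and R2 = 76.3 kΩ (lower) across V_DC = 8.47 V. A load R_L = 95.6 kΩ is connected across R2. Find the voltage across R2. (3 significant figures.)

V_out ≈ 5.83 V

The load sits in parallel with R2, giving an effective lower resistance R2' = R2·R_L/(R2+R_L) = 42.43 kΩ.
Voltage divider with the loaded lower leg: V_out = 8.47 × 42.43/(19.2 + 42.43) = 8.47 × 0.6885 = 5.831 V.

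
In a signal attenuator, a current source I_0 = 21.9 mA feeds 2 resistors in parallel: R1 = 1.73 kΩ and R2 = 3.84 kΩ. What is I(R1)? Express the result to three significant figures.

With just two branches, the current splits inversely with resistance.
I(R1) = 21.9 × 3.84/(1.73 + 3.84) = 21.9 × 0.6894 = 15.10 mA.

I ≈ 15.1 mA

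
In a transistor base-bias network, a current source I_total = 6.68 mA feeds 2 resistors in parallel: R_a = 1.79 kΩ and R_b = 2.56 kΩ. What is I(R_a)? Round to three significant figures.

I ≈ 3.93 mA

Two-branch current divider: I_k = I_total · R_other/(R_1 + R_2).
So I = 6.68 × 2.56/4.350 = 3.931 mA.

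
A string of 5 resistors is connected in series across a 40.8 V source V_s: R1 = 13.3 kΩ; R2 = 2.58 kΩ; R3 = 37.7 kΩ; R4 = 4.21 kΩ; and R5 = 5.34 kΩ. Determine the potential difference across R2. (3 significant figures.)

Series total: ΣR = 13.3 + 2.58 + 37.7 + 4.21 + 5.34 = 63.13 kΩ.
Voltage divider: V = V_s · (2.580 / 63.13) = 40.8 × 0.04087 = 1.667 V.

V ≈ 1.67 V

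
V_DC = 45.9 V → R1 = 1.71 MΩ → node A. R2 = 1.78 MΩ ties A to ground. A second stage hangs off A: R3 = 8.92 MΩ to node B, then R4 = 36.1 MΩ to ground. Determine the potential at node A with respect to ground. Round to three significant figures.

Node A sees R2 in parallel with the series input of stage 2, R3 + R4 = 45.02 MΩ.
R2 ‖ (R3+R4) = 1.712 MΩ.
So V_A = 45.9 × 0.5003 = 22.97 V.

V_A ≈ 23.0 V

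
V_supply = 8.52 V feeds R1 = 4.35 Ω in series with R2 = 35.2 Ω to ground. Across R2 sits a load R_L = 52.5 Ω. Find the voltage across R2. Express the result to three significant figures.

First combine the lower leg with the load: R2 ‖ R_L = 21.07 Ω.
Now apply the divider: V_out = 8.52 × 0.8289 = 7.062 V.

V_out ≈ 7.06 V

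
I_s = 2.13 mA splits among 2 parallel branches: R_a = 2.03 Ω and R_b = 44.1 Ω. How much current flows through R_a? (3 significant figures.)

I ≈ 2.04 mA

With just two branches, the current splits inversely with resistance.
I(R_a) = 2.13 × 44.1/(2.03 + 44.1) = 2.13 × 0.9560 = 2.036 mA.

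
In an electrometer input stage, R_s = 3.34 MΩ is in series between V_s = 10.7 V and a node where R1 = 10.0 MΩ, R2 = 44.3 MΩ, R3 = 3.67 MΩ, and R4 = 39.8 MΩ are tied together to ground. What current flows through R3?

I ≈ 1.21 µA

Parallel bank: R_p = 1/(1/10.0 + 1/44.3 + 1/3.67 + 1/39.8) = 2.380 MΩ.
Node voltage V_A = V_s · R_p/(R_s + R_p) = 10.7 × 0.4161 = 4.452 V.
Branch current I = V_A/R3 = 4.452/3.67 = 1.213 µA.
(Equivalently: I_total = 1.871 µA, then current-divider fraction G_k/ΣG = 0.6485.)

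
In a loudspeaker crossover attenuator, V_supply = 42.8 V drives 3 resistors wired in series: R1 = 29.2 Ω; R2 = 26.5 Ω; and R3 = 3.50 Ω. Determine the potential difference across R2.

ΣR = 29.2 + 26.5 + 3.50 = 59.20 Ω.
Voltage divider: V = V_supply · (26.50 / 59.20) = 42.8 × 0.4476 = 19.16 V.

V ≈ 19.2 V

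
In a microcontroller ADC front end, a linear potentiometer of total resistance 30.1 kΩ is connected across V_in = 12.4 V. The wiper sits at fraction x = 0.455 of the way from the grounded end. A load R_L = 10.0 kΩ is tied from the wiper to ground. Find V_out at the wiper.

Split the track: R_lower = x·R_p = 13.70 kΩ, R_upper = (1−x)·R_p = 16.40 kΩ.
Lower segment in parallel with the load: 13.70 ‖ 10.0 = 5.780 kΩ.
Then V_out = V_in · 5.780/(16.40 + 5.780) = 3.231 V.

V_out ≈ 3.23 V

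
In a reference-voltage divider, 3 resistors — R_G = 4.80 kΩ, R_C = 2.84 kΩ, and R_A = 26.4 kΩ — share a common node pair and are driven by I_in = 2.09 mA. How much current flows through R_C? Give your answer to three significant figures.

ΣG = 1/4.80 + 1/2.84 + 1/26.4 = 0.5983.
Current divider: I(R_C) = I_in · G_k/ΣG = 2.09 × (0.3521/0.5983) = 2.09 × 0.5885 = 1.230 mA.

I ≈ 1.23 mA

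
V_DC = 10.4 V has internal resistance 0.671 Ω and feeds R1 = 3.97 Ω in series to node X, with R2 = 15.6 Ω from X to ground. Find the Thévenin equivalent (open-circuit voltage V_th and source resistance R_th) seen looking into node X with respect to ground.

V_th ≈ 8.02 V, R_th ≈ 3.58 Ω

R1' = 0.671 + 3.97 = 4.641 Ω (source resistance + R1).
V_th is the unloaded tap voltage: V_DC · R2/(R1'+R2) = 10.4 × 0.7707 = 8.015 V.
Looking into X with the source shorted: R_th = R1'·R2/(R1'+R2) = 4.641 × 15.6/20.24 = 3.577 Ω.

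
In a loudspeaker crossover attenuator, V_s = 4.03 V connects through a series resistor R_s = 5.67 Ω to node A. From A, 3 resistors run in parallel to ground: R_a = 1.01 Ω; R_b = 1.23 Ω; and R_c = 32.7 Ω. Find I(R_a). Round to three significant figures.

I ≈ 0.350 A

Equivalent of the parallel group: R_p = 0.5453 Ω.
V_A by voltage divider: V_A = 4.03 × 0.5453/(5.67 + 0.5453) = 0.3536 V.
I(R_a) = V_A / R_a = 0.3536/1.01 = 0.3501 A.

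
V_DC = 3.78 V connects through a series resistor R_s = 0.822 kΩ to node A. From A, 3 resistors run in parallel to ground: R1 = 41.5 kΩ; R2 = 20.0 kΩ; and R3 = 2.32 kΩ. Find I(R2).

I ≈ 0.134 mA

Combine the parallel branches: R_p = (1/41.5 + 1/20.0 + 1/2.32)⁻¹ = 1.980 kΩ.
Node voltage V_A = V_DC · R_p/(R_s + R_p) = 3.78 × 0.7066 = 2.671 V.
I(R2) = V_A / R2 = 2.671/20.0 = 0.1335 mA.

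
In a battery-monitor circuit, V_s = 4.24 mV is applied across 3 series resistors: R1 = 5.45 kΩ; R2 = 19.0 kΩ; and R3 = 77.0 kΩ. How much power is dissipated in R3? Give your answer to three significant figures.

The common current is I = 4.24/101.5 = 0.04179 µA.
V(R3) = I·R = 3.218 mV; P = V·I = 3.218 × 0.04179 = 0.1345 nW.

P ≈ 0.134 nW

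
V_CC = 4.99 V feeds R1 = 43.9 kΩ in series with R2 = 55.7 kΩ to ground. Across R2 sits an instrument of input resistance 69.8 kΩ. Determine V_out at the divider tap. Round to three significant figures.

First combine the lower leg with the load: R2 ‖ R_L = 30.98 kΩ.
Voltage divider with the loaded lower leg: V_out = 4.99 × 30.98/(43.9 + 30.98) = 4.99 × 0.4137 = 2.064 V.

V_out ≈ 2.06 V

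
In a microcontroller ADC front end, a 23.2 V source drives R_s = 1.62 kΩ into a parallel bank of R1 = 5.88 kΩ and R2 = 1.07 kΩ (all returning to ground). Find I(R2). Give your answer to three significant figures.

Parallel bank: R_p = 1/(1/5.88 + 1/1.07) = 0.9053 kΩ.
V_A = 23.2 × 0.9053/2.525 = 8.317 V.
I(R2) = V_A / R2 = 8.317/1.07 = 7.773 mA.

I ≈ 7.77 mA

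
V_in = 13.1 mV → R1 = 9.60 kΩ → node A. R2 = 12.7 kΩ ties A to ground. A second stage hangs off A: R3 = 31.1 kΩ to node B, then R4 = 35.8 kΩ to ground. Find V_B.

The second stage (R3 + R4 = 66.90 kΩ) loads node A in parallel with R2.
Effective lower resistance at A: R2 ‖ 66.90 = 10.67 kΩ.
First divider: V_A = V_in · 10.67/(9.60 + 10.67) = 6.897 mV.
Stage 2 is unloaded, so V_B = V_A · R4/(R3+R4) = 6.897 × 35.8/66.90 = 3.691 mV.

V_B ≈ 3.69 mV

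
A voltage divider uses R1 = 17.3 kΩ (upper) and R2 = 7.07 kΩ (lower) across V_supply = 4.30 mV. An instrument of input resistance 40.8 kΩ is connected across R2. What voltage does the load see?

V_out ≈ 1.11 mV

The load sits in parallel with R2, giving an effective lower resistance R2' = R2·R_L/(R2+R_L) = 6.026 kΩ.
Now apply the divider: V_out = 4.30 × 0.2583 = 1.111 mV.
(Unloaded it would be 1.25 mV; the load pulls it down.)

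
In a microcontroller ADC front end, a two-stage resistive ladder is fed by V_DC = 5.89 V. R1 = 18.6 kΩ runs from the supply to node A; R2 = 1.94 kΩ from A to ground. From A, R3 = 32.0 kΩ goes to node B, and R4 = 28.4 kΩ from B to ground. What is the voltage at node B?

The second stage (R3 + R4 = 60.40 kΩ) loads node A in parallel with R2.
Effective lower resistance at A: R2 ‖ 60.40 = 1.880 kΩ.
So V_A = 5.89 × 0.09178 = 0.5406 V.
V_B = V_A × 0.4702 = 0.2542 V.

V_B ≈ 0.254 V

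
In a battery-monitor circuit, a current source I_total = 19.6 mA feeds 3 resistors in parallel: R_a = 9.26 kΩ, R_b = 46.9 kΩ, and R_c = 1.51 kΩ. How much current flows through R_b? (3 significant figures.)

ΣG = 1/9.26 + 1/46.9 + 1/1.51 = 0.7916.
Current divider: I(R_b) = I_total · G_k/ΣG = 19.6 × (0.02132/0.7916) = 19.6 × 0.02694 = 0.5280 mA.

I ≈ 0.528 mA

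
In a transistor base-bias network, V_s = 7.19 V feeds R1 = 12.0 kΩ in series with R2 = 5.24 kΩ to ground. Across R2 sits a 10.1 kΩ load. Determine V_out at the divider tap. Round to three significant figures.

First combine the lower leg with the load: R2 ‖ R_L = 3.450 kΩ.
Then V_out = V_s · R2'/(R1 + R2') = 7.19 × 3.450/15.45 = 1.606 V.

V_out ≈ 1.61 V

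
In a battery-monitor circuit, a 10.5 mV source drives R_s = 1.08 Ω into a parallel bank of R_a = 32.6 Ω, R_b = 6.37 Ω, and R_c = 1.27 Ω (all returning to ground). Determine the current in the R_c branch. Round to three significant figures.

Equivalent of the parallel group: R_p = 1.026 Ω.
Node voltage V_A = V_DC · R_p/(R_s + R_p) = 10.5 × 0.4871 = 5.114 mV.
Branch current I = V_A/R_c = 5.114/1.27 = 4.027 mA.

I ≈ 4.03 mA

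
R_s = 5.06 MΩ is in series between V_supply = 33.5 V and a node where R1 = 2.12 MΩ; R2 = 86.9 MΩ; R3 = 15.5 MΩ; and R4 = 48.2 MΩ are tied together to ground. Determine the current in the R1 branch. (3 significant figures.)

I ≈ 4.08 µA

Equivalent of the parallel group: R_p = 1.759 MΩ.
V_A by voltage divider: V_A = 33.5 × 1.759/(5.06 + 1.759) = 8.642 V.
I(R1) = V_A / R1 = 8.642/2.12 = 4.076 µA.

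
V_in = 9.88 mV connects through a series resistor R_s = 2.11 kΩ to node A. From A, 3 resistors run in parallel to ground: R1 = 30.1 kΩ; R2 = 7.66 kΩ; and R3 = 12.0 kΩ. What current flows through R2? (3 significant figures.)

I ≈ 0.848 µA

Parallel bank: R_p = 1/(1/30.1 + 1/7.66 + 1/12.0) = 4.047 kΩ.
Node voltage V_A = V_in · R_p/(R_s + R_p) = 9.88 × 0.6573 = 6.494 mV.
Branch current I = V_A/R2 = 6.494/7.66 = 0.8478 µA.
(Equivalently: I_total = 1.605 µA, then current-divider fraction G_k/ΣG = 0.5283.)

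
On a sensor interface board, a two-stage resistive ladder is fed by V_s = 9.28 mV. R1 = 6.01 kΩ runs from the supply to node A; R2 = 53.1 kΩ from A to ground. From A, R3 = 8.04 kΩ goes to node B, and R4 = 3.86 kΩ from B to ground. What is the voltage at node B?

V_B ≈ 1.86 mV

The second stage (R3 + R4 = 11.90 kΩ) loads node A in parallel with R2.
Effective lower resistance at A: R2 ‖ 11.90 = 9.721 kΩ.
So V_A = 9.28 × 0.6180 = 5.735 mV.
Then the unloaded second divider: V_B = V_A × R4/(R3+R4) = 5.735 × 0.3244 = 1.860 mV.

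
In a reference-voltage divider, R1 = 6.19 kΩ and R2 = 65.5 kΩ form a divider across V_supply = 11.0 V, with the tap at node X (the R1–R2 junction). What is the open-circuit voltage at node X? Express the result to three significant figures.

Open-circuit (no load on X): V_th = V_supply · R2/(R1 + R2) = 11.0 × 65.5/(6.190 + 65.5) = 10.05 V.

V_th ≈ 10.1 V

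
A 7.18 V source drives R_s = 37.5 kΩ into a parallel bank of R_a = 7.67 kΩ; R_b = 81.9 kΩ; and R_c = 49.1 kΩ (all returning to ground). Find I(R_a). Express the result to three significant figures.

Equivalent of the parallel group: R_p = 6.137 kΩ.
Node voltage V_A = V_in · R_p/(R_s + R_p) = 7.18 × 0.1406 = 1.010 V.
Branch current I = V_A/R_a = 1.010/7.67 = 0.1316 mA.
(Equivalently: I_total = 0.1645 mA, then current-divider fraction G_k/ΣG = 0.8001.)

I ≈ 0.132 mA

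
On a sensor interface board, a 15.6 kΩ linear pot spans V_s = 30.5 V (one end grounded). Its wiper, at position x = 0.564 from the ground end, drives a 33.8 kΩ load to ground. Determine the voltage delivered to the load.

Split the track: R_lower = x·R_p = 8.798 kΩ, R_upper = (1−x)·R_p = 6.802 kΩ.
(x·R_p) ‖ R_L = 6.981 kΩ.
Loaded-divider output: V_out = 30.5 × 0.5065 = 15.45 V.
(Unloaded: V_out = x·V_s = 17.2 V.)

V_out ≈ 15.4 V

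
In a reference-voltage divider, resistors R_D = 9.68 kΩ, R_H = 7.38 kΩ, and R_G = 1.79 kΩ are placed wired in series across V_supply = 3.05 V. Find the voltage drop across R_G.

V ≈ 0.290 V

Total series resistance ΣR = 9.68 + 7.38 + 1.79 = 18.85 kΩ.
By the voltage-divider rule, V = 3.05 × 1.790/18.85 = 0.2896 V.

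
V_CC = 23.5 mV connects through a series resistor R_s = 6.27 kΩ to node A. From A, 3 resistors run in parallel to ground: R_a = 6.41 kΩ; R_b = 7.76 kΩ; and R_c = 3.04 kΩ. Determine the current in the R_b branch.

Equivalent of the parallel group: R_p = 1.629 kΩ.
V_A by voltage divider: V_A = 23.5 × 1.629/(6.27 + 1.629) = 4.847 mV.
Branch current I = V_A/R_b = 4.847/7.76 = 0.6246 µA.
(Equivalently: I_total = 2.975 µA, then current-divider fraction G_k/ΣG = 0.2099.)

I ≈ 0.625 µA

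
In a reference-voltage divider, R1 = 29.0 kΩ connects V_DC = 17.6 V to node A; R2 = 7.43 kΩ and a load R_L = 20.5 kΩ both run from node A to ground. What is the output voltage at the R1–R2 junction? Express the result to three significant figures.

V_out ≈ 2.79 V

R2 ‖ R_L = (7.43 × 20.5)/(7.43 + 20.5) = 5.453 kΩ.
Then V_out = V_DC · R2'/(R1 + R2') = 17.6 × 5.453/34.45 = 2.786 V.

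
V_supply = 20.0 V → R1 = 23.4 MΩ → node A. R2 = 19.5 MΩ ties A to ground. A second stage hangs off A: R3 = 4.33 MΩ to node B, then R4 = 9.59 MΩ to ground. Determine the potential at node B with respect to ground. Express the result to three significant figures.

The second stage (R3 + R4 = 13.92 MΩ) loads node A in parallel with R2.
Effective lower resistance at A: R2 ‖ 13.92 = 8.122 MΩ.
First divider: V_A = V_supply · 8.122/(23.4 + 8.122) = 5.153 V.
V_B = V_A × 0.6889 = 3.550 V.

V_B ≈ 3.55 V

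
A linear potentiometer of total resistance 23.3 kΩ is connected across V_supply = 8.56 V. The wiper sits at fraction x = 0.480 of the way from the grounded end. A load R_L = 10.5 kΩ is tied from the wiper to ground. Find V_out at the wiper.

V_out ≈ 2.64 V

The pot divides into 12.12 kΩ above the wiper and 11.18 kΩ below.
R_L loads the lower segment: effective lower R = 5.416 kΩ.
Loaded-divider output: V_out = 8.56 × 0.3089 = 2.644 V.
(Unloaded: V_out = x·V_supply = 4.11 V.)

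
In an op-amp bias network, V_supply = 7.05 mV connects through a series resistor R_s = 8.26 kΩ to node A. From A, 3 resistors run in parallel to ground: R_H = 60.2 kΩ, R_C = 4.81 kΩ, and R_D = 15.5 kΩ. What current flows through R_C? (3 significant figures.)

Equivalent of the parallel group: R_p = 3.460 kΩ.
V_A = 7.05 × 3.460/11.72 = 2.081 mV.
Branch current I = V_A/R_C = 2.081/4.81 = 0.4327 µA.

I ≈ 0.433 µA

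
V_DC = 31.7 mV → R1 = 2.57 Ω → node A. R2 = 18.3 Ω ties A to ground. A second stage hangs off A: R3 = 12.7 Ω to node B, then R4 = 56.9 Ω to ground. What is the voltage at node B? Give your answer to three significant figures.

Looking into the second stage from A: R3 + R4 = 69.60 Ω appears in parallel with R2.
Effective lower resistance at A: R2 ‖ 69.60 = 14.49 Ω.
V_A = 31.7 × 14.49/(2.57 + 14.49) = 26.92 mV.
V_B = V_A × 0.8175 = 22.01 mV.

V_B ≈ 22.0 mV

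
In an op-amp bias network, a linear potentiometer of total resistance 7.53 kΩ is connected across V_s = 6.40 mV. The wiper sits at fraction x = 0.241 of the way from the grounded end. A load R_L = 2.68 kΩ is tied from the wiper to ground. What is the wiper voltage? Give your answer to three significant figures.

V_out ≈ 1.02 mV

Lower segment x·R_p = 1.815 kΩ; upper segment (1−x)·R_p = 5.715 kΩ.
Lower segment in parallel with the load: 1.815 ‖ 2.68 = 1.082 kΩ.
Then V_out = V_s · 1.082/(5.715 + 1.082) = 1.019 mV.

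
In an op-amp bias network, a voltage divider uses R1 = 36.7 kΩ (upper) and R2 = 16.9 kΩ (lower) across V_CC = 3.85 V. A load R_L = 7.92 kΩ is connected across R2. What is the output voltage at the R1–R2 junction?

V_out ≈ 0.493 V

R2 ‖ R_L = (16.9 × 7.92)/(16.9 + 7.92) = 5.393 kΩ.
Voltage divider with the loaded lower leg: V_out = 3.85 × 5.393/(36.7 + 5.393) = 3.85 × 0.1281 = 0.4932 V.
(Unloaded it would be 1.21 V; the load pulls it down.)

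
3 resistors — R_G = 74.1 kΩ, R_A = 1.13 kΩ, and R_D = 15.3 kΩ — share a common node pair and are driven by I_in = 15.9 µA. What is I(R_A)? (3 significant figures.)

I ≈ 14.6 µA

ΣG = 1/74.1 + 1/1.13 + 1/15.3 = 0.9638.
Current divider: I(R_A) = I_in · G_k/ΣG = 15.9 × (0.8850/0.9638) = 15.9 × 0.9182 = 14.60 µA.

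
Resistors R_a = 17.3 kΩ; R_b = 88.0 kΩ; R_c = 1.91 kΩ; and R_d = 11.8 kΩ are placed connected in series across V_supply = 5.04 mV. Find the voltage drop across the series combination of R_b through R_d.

V ≈ 4.31 mV

Total series resistance ΣR = 17.3 + 88.0 + 1.91 + 11.8 = 119.0 kΩ.
R_{R_b..R_d} = 88.0 + 1.91 + 11.8 = 101.7 kΩ.
By the voltage-divider rule, V = 5.04 × 101.7/119.0 = 4.307 mV.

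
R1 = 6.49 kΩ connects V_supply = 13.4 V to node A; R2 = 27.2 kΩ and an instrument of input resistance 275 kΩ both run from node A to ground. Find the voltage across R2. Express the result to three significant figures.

R2 ‖ R_L = (27.2 × 275)/(27.2 + 275) = 24.75 kΩ.
Then V_out = V_supply · R2'/(R1 + R2') = 13.4 × 24.75/31.24 = 10.62 V.

V_out ≈ 10.6 V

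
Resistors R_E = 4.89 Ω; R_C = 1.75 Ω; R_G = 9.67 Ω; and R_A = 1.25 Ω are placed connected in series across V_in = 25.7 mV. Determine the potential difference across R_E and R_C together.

Series total: ΣR = 4.89 + 1.75 + 9.67 + 1.25 = 17.56 Ω.
R_{R_E..R_C} = 4.89 + 1.75 = 6.640 Ω.
Voltage divider: V = V_in · (6.640 / 17.56) = 25.7 × 0.3781 = 9.718 mV.

V ≈ 9.72 mV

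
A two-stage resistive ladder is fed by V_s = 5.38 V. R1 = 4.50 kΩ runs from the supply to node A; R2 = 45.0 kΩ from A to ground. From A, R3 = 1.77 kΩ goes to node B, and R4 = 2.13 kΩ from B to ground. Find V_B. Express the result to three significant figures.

Node A sees R2 in parallel with the series input of stage 2, R3 + R4 = 3.900 kΩ.
Effective lower resistance at A: R2 ‖ 3.900 = 3.589 kΩ.
First divider: V_A = V_s · 3.589/(4.50 + 3.589) = 2.387 V.
Then the unloaded second divider: V_B = V_A × R4/(R3+R4) = 2.387 × 0.5462 = 1.304 V.

V_B ≈ 1.30 V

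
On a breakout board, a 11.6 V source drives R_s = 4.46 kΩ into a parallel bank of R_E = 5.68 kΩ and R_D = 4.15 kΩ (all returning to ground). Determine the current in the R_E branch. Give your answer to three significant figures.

Equivalent of the parallel group: R_p = 2.398 kΩ.
V_A = 11.6 × 2.398/6.858 = 4.056 V.
I(R_E) = V_A / R_E = 4.056/5.68 = 0.7141 mA.

I ≈ 0.714 mA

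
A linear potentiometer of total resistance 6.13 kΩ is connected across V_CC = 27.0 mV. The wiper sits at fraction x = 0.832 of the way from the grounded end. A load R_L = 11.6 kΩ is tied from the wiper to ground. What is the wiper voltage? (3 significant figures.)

V_out ≈ 20.9 mV

The pot divides into 1.030 kΩ above the wiper and 5.100 kΩ below.
(x·R_p) ‖ R_L = 3.543 kΩ.
Loaded-divider output: V_out = 27.0 × 0.7748 = 20.92 mV.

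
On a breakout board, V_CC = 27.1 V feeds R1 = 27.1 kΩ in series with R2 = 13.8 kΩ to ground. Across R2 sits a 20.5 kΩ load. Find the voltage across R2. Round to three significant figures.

The load sits in parallel with R2, giving an effective lower resistance R2' = R2·R_L/(R2+R_L) = 8.248 kΩ.
Voltage divider with the loaded lower leg: V_out = 27.1 × 8.248/(27.1 + 8.248) = 27.1 × 0.2333 = 6.323 V.

V_out ≈ 6.32 V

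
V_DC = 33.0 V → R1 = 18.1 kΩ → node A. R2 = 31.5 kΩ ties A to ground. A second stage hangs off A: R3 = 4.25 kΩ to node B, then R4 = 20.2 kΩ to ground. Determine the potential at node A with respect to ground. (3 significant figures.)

V_A ≈ 14.3 V

Looking into the second stage from A: R3 + R4 = 24.45 kΩ appears in parallel with R2.
Effective lower resistance at A: R2 ‖ 24.45 = 13.77 kΩ.
V_A = 33.0 × 13.77/(18.1 + 13.77) = 14.26 V.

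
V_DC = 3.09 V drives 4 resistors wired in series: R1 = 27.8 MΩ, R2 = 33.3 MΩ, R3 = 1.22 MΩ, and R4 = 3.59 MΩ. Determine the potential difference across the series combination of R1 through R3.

V ≈ 2.92 V

Series total: ΣR = 27.8 + 33.3 + 1.22 + 3.59 = 65.91 MΩ.
R_{R1..R3} = 27.8 + 33.3 + 1.22 = 62.32 MΩ.
Voltage divider: V = V_DC · (62.32 / 65.91) = 3.09 × 0.9455 = 2.922 V.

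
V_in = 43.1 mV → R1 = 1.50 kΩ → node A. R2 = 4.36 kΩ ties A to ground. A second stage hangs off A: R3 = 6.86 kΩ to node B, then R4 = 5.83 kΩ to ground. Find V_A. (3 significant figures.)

V_A ≈ 29.5 mV

The second stage (R3 + R4 = 12.69 kΩ) loads node A in parallel with R2.
R2 ‖ (R3+R4) = 3.245 kΩ.
First divider: V_A = V_in · 3.245/(1.50 + 3.245) = 29.48 mV.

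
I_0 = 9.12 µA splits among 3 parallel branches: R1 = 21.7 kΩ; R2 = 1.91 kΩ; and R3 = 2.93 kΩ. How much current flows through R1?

Conductances: ΣG = 1/21.7 + 1/1.91 + 1/2.93 = 0.9109 (1/kΩ).
R1 takes the fraction G_k/ΣG = 0.04608/0.9109 = 0.05059, so I = 9.12 × 0.05059 = 0.4614 µA.

I ≈ 0.461 µA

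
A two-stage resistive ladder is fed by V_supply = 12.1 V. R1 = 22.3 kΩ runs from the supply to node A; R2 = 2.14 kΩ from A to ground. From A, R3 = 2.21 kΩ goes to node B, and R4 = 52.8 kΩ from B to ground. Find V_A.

Node A sees R2 in parallel with the series input of stage 2, R3 + R4 = 55.01 kΩ.
Effective lower resistance at A: R2 ‖ 55.01 = 2.060 kΩ.
So V_A = 12.1 × 0.08456 = 1.023 V.

V_A ≈ 1.02 V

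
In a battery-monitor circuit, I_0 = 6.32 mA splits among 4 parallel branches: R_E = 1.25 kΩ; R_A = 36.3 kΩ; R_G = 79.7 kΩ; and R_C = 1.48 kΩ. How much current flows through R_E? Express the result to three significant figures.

Conductances: ΣG = 1/1.25 + 1/36.3 + 1/79.7 + 1/1.48 = 1.516 (1/kΩ).
By the current-divider rule, I = I_0 · G_k/ΣG = 6.32 × 0.5278 = 3.336 mA.

I ≈ 3.34 mA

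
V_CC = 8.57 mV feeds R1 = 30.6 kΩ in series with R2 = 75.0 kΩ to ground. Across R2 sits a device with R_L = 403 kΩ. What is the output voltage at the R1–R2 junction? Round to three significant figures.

R2 ‖ R_L = (75.0 × 403)/(75.0 + 403) = 63.23 kΩ.
Now apply the divider: V_out = 8.57 × 0.6739 = 5.775 mV.

V_out ≈ 5.78 mV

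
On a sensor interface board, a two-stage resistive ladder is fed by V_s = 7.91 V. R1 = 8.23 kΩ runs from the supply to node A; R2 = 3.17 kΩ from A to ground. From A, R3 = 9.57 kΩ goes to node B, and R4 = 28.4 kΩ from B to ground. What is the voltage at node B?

V_B ≈ 1.55 V

Looking into the second stage from A: R3 + R4 = 37.97 kΩ appears in parallel with R2.
Effective lower resistance at A: R2 ‖ 37.97 = 2.926 kΩ.
First divider: V_A = V_s · 2.926/(8.23 + 2.926) = 2.075 V.
Stage 2 is unloaded, so V_B = V_A · R4/(R3+R4) = 2.075 × 28.4/37.97 = 1.552 V.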